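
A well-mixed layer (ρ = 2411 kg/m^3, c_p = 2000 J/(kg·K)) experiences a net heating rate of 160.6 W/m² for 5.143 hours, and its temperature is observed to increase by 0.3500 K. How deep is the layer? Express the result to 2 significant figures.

Heat input Q = F Δt = 160.6 × 18500 s = 2.97×10^6 J/m².
Required areal heat capacity C = Q / ΔT = 8.50×10^6 J/(m²·K).
Depth D = C / (ρ c_p) = 8.50×10^6 / (2411 × 2000) = 1.76 m.

1.8 m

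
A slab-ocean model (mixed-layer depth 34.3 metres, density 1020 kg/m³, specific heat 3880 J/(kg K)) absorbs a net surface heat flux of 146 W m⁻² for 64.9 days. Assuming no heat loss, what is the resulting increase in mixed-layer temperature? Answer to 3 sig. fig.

6.03 K

Areal heat capacity C = ρ c_p D = 1020 × 3880 × 34.3 = 1.36×10^8 J m⁻² K⁻¹.
Net heat input Q = F Δt = 146 × (64.9 days × 86400 s/day) = 8.19×10^8 J/m².
ΔT = Q / C = 8.19×10^8 / 1.36×10^8 = 6.03 K.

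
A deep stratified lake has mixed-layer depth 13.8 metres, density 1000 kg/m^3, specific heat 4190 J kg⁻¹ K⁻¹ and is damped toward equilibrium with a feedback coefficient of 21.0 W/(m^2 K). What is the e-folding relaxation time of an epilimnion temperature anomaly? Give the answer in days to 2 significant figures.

32 days

Areal heat capacity C = ρ c_p D = 1000 × 4190 × 13.8 = 5.78×10^7 J/(m²·K).
Relaxation time τ = C / λ = 5.78×10^7 / 21.0 = 2.75×10^6 s.
In days: 2.75×10^6 s / (86400 s/day) = 31.9 days.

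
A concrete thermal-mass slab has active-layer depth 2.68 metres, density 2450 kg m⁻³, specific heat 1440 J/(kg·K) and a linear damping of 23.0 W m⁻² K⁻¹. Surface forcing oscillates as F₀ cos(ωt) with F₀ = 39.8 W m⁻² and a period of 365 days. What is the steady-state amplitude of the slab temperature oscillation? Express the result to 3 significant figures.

1.72 K

Areal heat capacity C = ρ c_p D = 2450 × 1440 × 2.68 = 9.46×10^6 J m⁻² K⁻¹.
Angular frequency ω = 2π / T = 2π / 3.15×10^7 s = 1.99×10^-7 s⁻¹.
√((Cω)² + λ²) = √((1.88)² + 23.0²) = 23.1 W/(m²·K).
Amplitude A = F₀ / √((Cω)²+λ²) = 39.8 / 23.1 = 1.72 K.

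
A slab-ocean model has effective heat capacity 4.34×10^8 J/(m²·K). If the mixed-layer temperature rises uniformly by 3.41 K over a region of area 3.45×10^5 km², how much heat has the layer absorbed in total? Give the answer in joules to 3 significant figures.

Areal heat capacity C = 4.34×10^8 J/(m²·K) (given).
Heat per unit area: q = C ΔT = 4.34×10^8 × 3.41 = 1.48×10^9 J/m².
Total heat: Q = q × A = 1.48×10^9 × (3.45×10^5 × 10⁶ m²) = 5.11×10^20 J.

5.11×10^20 J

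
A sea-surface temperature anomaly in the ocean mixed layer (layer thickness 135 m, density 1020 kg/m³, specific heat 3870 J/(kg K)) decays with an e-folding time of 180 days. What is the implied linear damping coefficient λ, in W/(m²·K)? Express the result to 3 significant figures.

Areal heat capacity C = ρ c_p D = 1020 × 3870 × 135 = 5.33×10^8 J/(m²·K).
τ = 180 days = 1.56×10^7 s.
λ = C / τ = 5.33×10^8 / 1.56×10^7 = 34.3 W/(m²·K).

34.3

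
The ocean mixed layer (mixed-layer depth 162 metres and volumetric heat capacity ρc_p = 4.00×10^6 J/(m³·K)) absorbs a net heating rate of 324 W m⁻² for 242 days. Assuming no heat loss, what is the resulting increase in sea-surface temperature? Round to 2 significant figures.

Areal heat capacity C = ρc_p × D = 4.00×10^6 × 162 = 6.48×10^8 J/(m^2 K).
Net heat input Q = F Δt = 324 × (242 days × 86400 s/day) = 6.77×10^9 J/m².
ΔT = Q / C = 6.77×10^9 / 6.48×10^8 = 10.5 K.

10 K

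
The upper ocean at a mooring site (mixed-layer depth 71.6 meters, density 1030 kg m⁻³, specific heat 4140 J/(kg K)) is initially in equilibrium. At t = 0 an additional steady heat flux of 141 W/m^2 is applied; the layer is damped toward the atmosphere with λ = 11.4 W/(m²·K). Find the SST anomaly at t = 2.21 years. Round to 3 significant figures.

11.5 K

Areal heat capacity C = ρ c_p D = 1030 × 4140 × 71.6 = 3.05×10^8 J m⁻² K⁻¹.
τ = C / λ = 3.05×10^8 / 11.4 = 2.68×10^7 s.
Equilibrium anomaly ΔT_eq = F / λ = 141 / 11.4 = 12.4 K.
t = 2.21 years = 6.97×10^7 s, so t/τ = 2.60.
ΔT(t) = ΔT_eq (1 − e^(−t/τ)) = 12.4 × (1 − e^−2.60) = 11.5 K.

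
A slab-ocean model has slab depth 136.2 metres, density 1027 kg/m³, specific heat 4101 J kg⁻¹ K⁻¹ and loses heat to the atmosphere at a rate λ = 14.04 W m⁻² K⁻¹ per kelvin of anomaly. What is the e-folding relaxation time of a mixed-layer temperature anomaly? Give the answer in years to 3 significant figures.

1.29 years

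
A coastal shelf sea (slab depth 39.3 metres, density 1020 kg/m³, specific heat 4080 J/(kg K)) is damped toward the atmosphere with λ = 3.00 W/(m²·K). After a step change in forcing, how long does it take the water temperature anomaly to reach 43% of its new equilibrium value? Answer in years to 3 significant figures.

Areal heat capacity C = ρ c_p D = 1020 × 4080 × 39.3 = 1.64×10^8 J/(m²·K).
τ = C / λ = 1.64×10^8 / 3.00 = 5.45×10^7 s.
Fraction reached: 1 − e^(−t/τ) = 0.43 ⇒ t = −τ ln(1 − 0.43) = τ × 0.562.
t = 3.06×10^7 s = 0.971 years.

0.971 years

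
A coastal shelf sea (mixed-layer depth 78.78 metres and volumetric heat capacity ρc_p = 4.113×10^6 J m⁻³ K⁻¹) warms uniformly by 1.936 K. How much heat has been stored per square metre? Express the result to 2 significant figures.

Areal heat capacity C = ρc_p × D = 4.113×10^6 × 78.78 = 3.24×10^8 J m⁻² K⁻¹.
ΔQ = C ΔT = 3.24×10^8 × 1.936 = 6.27×10^8 J/m².

6.3×10^8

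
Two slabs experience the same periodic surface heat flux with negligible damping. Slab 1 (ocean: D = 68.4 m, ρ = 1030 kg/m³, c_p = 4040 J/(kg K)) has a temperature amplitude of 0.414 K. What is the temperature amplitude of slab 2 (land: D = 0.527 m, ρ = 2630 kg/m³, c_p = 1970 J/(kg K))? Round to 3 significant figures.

43.2 K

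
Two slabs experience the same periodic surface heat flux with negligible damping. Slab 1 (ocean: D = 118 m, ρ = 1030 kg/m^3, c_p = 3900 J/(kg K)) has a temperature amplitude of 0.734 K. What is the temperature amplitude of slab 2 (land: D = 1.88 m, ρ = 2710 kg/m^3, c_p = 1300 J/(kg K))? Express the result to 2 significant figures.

C_ocean = 4.74×10^8 J/(m²·K); C_land = 6.62×10^6 J/(m²·K).
A ∝ 1/C ⇒ A_land = A_ocean × C_ocean/C_land = 0.734 × 71.6 = 52.5 K.

53 K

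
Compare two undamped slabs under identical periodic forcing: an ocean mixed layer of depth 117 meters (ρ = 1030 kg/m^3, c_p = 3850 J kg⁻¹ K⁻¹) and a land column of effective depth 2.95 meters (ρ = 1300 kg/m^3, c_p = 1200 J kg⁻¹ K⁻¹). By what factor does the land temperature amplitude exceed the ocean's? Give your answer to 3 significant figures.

101

C_ocean = 1030 × 3850 × 117 = 4.64×10^8 J/(m²·K).
C_land = 1300 × 1200 × 2.95 = 4.60×10^6 J/(m²·K).
Undamped amplitude ∝ 1/C, so A_land/A_ocean = C_ocean/C_land = 101.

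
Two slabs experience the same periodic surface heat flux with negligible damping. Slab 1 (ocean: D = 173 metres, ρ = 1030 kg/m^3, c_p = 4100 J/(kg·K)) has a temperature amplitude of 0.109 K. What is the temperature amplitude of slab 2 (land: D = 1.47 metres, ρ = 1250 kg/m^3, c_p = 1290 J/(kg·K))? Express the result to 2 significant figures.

34 K

C_ocean = 7.31×10^8 J/(m²·K); C_land = 2.37×10^6 J/(m²·K).
A ∝ 1/C ⇒ A_land = A_ocean × C_ocean/C_land = 0.109 × 308 = 33.6 K.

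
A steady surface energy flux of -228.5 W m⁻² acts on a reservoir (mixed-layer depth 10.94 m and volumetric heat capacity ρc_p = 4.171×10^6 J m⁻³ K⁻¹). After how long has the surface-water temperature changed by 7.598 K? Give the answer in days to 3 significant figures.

Areal heat capacity C = ρc_p × D = 4.171×10^6 × 10.94 = 4.56×10^7 J m⁻² K⁻¹.
Time required: Δt = C ΔT / F = 4.56×10^7 × -7.598 / -228.5 = 1.52×10^6 s.
In days: 1.52×10^6 s / (86400 s/day) = 17.6 days.

17.6 days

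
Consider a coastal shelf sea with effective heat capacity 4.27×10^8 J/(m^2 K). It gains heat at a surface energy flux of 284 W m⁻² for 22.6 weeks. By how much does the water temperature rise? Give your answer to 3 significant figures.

Areal heat capacity C = 4.27×10^8 J/(m^2 K) (given).
Net heat input Q = F Δt = 284 × (22.6 weeks × 6.048×10^5 s/week) = 3.88×10^9 J/m².
ΔT = Q / C = 3.88×10^9 / 4.27×10^8 = 9.09 K.

9.09 K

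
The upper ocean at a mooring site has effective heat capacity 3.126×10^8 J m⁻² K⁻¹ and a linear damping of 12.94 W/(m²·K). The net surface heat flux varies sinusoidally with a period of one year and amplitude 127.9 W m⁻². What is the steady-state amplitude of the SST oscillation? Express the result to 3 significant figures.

Areal heat capacity C = 3.126×10^8 J m⁻² K⁻¹ (given).
Angular frequency ω = 2π / T = 2π / 3.15×10^7 s = 1.99×10^-7 s⁻¹.
√((Cω)² + λ²) = √((62.3)² + 12.94²) = 63.6 W/(m²·K).
Amplitude A = F₀ / √((Cω)²+λ²) = 127.9 / 63.6 = 2.01 K.

2.01 K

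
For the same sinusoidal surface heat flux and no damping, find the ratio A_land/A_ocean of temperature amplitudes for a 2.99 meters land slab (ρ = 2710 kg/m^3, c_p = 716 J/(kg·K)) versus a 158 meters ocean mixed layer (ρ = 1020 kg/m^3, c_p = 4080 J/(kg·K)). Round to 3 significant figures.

C_ocean = 1020 × 4080 × 158 = 6.58×10^8 J/(m²·K).
C_land = 2710 × 716 × 2.99 = 5.80×10^6 J/(m²·K).
Undamped amplitude ∝ 1/C, so A_land/A_ocean = C_ocean/C_land = 113.

113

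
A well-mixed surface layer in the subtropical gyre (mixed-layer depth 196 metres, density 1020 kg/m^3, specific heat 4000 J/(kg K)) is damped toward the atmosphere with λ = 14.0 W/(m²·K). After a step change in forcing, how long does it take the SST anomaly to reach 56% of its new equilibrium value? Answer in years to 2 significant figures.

1.5 years

Areal heat capacity C = ρ c_p D = 1020 × 4000 × 196 = 8.00×10^8 J/(m^2 K).
τ = C / λ = 8.00×10^8 / 14.0 = 5.71×10^7 s.
Fraction reached: 1 − e^(−t/τ) = 0.56 ⇒ t = −τ ln(1 − 0.56) = τ × 0.821.
t = 4.69×10^7 s = 1.49 years.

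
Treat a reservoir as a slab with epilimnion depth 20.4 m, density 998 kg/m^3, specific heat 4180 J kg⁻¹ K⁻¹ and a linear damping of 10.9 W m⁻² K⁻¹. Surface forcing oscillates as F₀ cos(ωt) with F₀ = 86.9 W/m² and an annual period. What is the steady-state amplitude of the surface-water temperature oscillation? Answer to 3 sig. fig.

4.31 K

Areal heat capacity C = ρ c_p D = 998 × 4180 × 20.4 = 8.51×10^7 J/(m^2 K).
Angular frequency ω = 2π / T = 2π / 3.15×10^7 s = 1.99×10^-7 s⁻¹.
√((Cω)² + λ²) = √((17.0)² + 10.9²) = 20.2 W/(m²·K).
Amplitude A = F₀ / √((Cω)²+λ²) = 86.9 / 20.2 = 4.31 K.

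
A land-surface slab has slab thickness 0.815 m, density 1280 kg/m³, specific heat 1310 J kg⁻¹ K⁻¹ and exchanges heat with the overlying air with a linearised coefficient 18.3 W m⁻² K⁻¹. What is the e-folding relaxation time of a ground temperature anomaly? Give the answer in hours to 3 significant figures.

Areal heat capacity C = ρ c_p D = 1280 × 1310 × 0.815 = 1.37×10^6 J/(m²·K).
Relaxation time τ = C / λ = 1.37×10^6 / 18.3 = 74700 s.
In hours: 74700 s / (3600 s/hour) = 20.7 hours.

20.7 hours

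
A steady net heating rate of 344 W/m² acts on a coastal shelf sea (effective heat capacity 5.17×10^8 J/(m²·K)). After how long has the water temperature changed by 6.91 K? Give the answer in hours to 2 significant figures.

2900 hours

Areal heat capacity C = 5.17×10^8 J/(m²·K) (given).
Time required: Δt = C ΔT / F = 5.17×10^8 × 6.91 / 344 = 1.04×10^7 s.
In hours: 1.04×10^7 s / (3600 s/hour) = 2880 hours.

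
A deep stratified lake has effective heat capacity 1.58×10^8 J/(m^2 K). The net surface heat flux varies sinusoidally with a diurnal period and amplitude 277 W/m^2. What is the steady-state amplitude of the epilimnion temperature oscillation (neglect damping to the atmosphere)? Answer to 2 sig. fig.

0.024 K

Areal heat capacity C = 1.58×10^8 J/(m^2 K) (given).
Angular frequency ω = 2π / T = 2π / 86400 s = 7.27×10^-5 s⁻¹.
Cω = 1.58×10^8 × 7.27×10^-5 = 11500 W/(m²·K).
Amplitude A = F₀ / (Cω) = 277 / 11500 = 0.0241 K.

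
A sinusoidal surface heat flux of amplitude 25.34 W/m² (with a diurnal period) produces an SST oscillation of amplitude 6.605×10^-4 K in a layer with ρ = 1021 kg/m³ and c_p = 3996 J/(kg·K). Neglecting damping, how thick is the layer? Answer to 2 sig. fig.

130 m

ω = 2π / 86400 s = 7.27×10^-5 s⁻¹.
Required C = F₀ / (A ω) = 25.34 / (6.605×10^-4 × 7.27×10^-5) = 5.28×10^8 J/(m²·K).
D = C / (ρ c_p) = 5.28×10^8 / (1021 × 3996) = 129 m.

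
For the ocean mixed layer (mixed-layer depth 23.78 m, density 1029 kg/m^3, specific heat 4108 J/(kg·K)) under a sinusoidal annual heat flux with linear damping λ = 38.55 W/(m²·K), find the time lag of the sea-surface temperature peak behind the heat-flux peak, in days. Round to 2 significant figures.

28 days

Areal heat capacity C = ρ c_p D = 1029 × 4108 × 23.78 = 1.01×10^8 J/(m^2 K).
ω = 2π / 3.15×10^7 s = 1.99×10^-7 s⁻¹.
Phase lag φ = arctan(Cω/λ) = arctan(20.0/38.55) = 0.479 rad.
Time lag = φ / ω = 0.479 / 1.99×10^-7 = 2.40×10^6 s = 27.8 days.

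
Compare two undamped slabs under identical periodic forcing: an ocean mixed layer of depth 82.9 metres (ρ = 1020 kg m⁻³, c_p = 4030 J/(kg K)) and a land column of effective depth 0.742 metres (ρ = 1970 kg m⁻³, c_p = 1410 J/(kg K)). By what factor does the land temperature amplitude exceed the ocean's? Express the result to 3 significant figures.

165

C_ocean = 1020 × 4030 × 82.9 = 3.41×10^8 J/(m²·K).
C_land = 1970 × 1410 × 0.742 = 2.06×10^6 J/(m²·K).
Undamped amplitude ∝ 1/C, so A_land/A_ocean = C_ocean/C_land = 165.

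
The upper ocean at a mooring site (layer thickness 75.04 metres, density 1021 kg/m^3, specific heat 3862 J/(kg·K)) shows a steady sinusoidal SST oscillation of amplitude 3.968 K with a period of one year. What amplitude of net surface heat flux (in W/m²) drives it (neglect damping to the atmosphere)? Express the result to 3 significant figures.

234

Areal heat capacity C = ρ c_p D = 1021 × 3862 × 75.04 = 2.96×10^8 J/(m^2 K).
ω = 2π / 3.15×10^7 s = 1.99×10^-7 s⁻¹.
Cω = 2.96×10^8 × 1.99×10^-7 = 59.0 W/(m²·K).
F₀ = A × Cω = 3.968 × 59.0 = 234 W/m².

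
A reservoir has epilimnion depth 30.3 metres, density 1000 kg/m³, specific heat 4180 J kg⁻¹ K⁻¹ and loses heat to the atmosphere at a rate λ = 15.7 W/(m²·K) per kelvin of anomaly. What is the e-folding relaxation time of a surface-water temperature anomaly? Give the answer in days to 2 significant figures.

Areal heat capacity C = ρ c_p D = 1000 × 4180 × 30.3 = 1.27×10^8 J/(m^2 K).
Relaxation time τ = C / λ = 1.27×10^8 / 15.7 = 8.07×10^6 s.
In days: 8.07×10^6 s / (86400 s/day) = 93.4 days.

93 days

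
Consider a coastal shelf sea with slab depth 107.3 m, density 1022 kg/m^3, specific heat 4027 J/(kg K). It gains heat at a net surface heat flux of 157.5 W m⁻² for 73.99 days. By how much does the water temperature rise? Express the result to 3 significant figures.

Areal heat capacity C = ρ c_p D = 1022 × 4027 × 107.3 = 4.42×10^8 J m⁻² K⁻¹.
Net heat input Q = F Δt = 157.5 × (73.99 days × 86400 s/day) = 1.01×10^9 J/m².
ΔT = Q / C = 1.01×10^9 / 4.42×10^8 = 2.28 K.

2.28 K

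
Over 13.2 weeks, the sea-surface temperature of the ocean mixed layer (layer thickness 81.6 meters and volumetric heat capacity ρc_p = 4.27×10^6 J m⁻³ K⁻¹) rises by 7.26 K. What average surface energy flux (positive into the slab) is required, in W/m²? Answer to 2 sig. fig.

320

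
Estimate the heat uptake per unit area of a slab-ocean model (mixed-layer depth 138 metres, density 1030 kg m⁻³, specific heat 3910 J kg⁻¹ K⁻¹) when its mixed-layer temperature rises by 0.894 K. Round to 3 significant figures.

Areal heat capacity C = ρ c_p D = 1030 × 3910 × 138 = 5.56×10^8 J m⁻² K⁻¹.
ΔQ = C ΔT = 5.56×10^8 × 0.894 = 4.97×10^8 J/m².

4.97×10^8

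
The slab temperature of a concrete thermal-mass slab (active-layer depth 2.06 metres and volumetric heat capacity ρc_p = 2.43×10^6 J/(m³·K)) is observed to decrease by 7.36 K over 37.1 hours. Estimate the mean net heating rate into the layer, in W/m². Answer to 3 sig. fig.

Areal heat capacity C = ρc_p × D = 2.43×10^6 × 2.06 = 5.01×10^6 J/(m²·K).
Required heat per unit area: Q = C ΔT = 5.01×10^6 × -7.36 = -3.68×10^7 J/m².
Flux F = Q / Δt = -3.68×10^7 / 1.34×10^5 s = -276 W/m².

-276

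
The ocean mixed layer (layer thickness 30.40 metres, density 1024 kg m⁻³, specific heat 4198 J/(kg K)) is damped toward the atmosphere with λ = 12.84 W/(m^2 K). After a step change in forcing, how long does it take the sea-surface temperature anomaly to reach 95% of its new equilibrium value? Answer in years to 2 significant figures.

Areal heat capacity C = ρ c_p D = 1024 × 4198 × 30.40 = 1.31×10^8 J m⁻² K⁻¹.
τ = C / λ = 1.31×10^8 / 12.84 = 1.02×10^7 s.
Fraction reached: 1 − e^(−t/τ) = 0.95 ⇒ t = −τ ln(1 − 0.95) = τ × 3.00.
t = 3.05×10^7 s = 0.966 years.

0.97 years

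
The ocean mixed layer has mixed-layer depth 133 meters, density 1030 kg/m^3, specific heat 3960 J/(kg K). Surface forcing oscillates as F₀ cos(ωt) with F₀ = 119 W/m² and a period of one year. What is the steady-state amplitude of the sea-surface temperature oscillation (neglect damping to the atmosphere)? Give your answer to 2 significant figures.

1.1 K

Areal heat capacity C = ρ c_p D = 1030 × 3960 × 133 = 5.42×10^8 J m⁻² K⁻¹.
Angular frequency ω = 2π / T = 2π / 3.15×10^7 s = 1.99×10^-7 s⁻¹.
Cω = 5.42×10^8 × 1.99×10^-7 = 108 W/(m²·K).
Amplitude A = F₀ / (Cω) = 119 / 108 = 1.10 K.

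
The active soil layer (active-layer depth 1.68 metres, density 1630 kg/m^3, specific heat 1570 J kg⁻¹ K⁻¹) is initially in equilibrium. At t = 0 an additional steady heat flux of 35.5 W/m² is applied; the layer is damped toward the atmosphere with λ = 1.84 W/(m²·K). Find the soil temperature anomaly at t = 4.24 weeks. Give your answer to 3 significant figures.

12.9 K

Areal heat capacity C = ρ c_p D = 1630 × 1570 × 1.68 = 4.30×10^6 J m⁻² K⁻¹.
τ = C / λ = 4.30×10^6 / 1.84 = 2.34×10^6 s.
Equilibrium anomaly ΔT_eq = F / λ = 35.5 / 1.84 = 19.3 K.
t = 4.24 weeks = 2.56×10^6 s, so t/τ = 1.10.
ΔT(t) = ΔT_eq (1 − e^(−t/τ)) = 19.3 × (1 − e^−1.10) = 12.9 K.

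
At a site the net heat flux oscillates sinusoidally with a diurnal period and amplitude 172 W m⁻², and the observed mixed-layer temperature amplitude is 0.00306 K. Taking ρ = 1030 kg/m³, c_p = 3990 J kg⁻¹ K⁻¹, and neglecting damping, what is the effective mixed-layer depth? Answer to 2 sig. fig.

ω = 2π / 86400 s = 7.27×10^-5 s⁻¹.
Required C = F₀ / (A ω) = 172 / (0.00306 × 7.27×10^-5) = 7.73×10^8 J/(m²·K).
D = C / (ρ c_p) = 7.73×10^8 / (1030 × 3990) = 188 m.

190 m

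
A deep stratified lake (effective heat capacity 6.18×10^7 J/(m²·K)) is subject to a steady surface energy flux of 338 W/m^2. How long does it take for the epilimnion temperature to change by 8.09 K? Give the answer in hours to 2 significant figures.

Areal heat capacity C = 6.18×10^7 J/(m²·K) (given).
Time required: Δt = C ΔT / F = 6.18×10^7 × 8.09 / 338 = 1.48×10^6 s.
In hours: 1.48×10^6 s / (3600 s/hour) = 411 hours.

410 hours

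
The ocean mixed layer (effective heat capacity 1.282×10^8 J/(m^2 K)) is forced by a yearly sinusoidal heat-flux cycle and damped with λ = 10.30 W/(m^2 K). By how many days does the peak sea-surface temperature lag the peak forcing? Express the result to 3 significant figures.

Areal heat capacity C = 1.282×10^8 J/(m^2 K) (given).
ω = 2π / 3.15×10^7 s = 1.99×10^-7 s⁻¹.
Phase lag φ = arctan(Cω/λ) = arctan(25.5/10.30) = 1.19 rad.
Time lag = φ / ω = 1.19 / 1.99×10^-7 = 5.96×10^6 s = 69.0 days.

69.0 days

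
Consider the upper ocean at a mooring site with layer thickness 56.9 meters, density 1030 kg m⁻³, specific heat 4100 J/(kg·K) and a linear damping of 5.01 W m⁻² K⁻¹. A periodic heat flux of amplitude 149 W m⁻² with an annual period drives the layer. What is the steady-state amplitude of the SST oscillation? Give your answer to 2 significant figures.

Areal heat capacity C = ρ c_p D = 1030 × 4100 × 56.9 = 2.40×10^8 J m⁻² K⁻¹.
Angular frequency ω = 2π / T = 2π / 3.15×10^7 s = 1.99×10^-7 s⁻¹.
√((Cω)² + λ²) = √((47.9)² + 5.01²) = 48.1 W/(m²·K).
Amplitude A = F₀ / √((Cω)²+λ²) = 149 / 48.1 = 3.10 K.

3.1 K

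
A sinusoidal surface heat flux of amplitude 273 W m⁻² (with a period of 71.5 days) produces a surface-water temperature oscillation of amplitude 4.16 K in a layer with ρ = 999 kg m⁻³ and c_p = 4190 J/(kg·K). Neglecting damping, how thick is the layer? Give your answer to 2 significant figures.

15 m

ω = 2π / 6.18×10^6 s = 1.02×10^-6 s⁻¹.
Required C = F₀ / (A ω) = 273 / (4.16 × 1.02×10^-6) = 6.45×10^7 J/(m²·K).
D = C / (ρ c_p) = 6.45×10^7 / (999 × 4190) = 15.4 m.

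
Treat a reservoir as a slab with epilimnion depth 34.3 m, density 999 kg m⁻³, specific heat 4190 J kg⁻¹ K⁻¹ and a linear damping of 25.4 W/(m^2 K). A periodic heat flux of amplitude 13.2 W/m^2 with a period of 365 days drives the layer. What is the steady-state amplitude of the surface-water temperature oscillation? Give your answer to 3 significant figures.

0.345 K

Areal heat capacity C = ρ c_p D = 999 × 4190 × 34.3 = 1.44×10^8 J/(m²·K).
Angular frequency ω = 2π / T = 2π / 3.15×10^7 s = 1.99×10^-7 s⁻¹.
√((Cω)² + λ²) = √((28.6)² + 25.4²) = 38.3 W/(m²·K).
Amplitude A = F₀ / √((Cω)²+λ²) = 13.2 / 38.3 = 0.345 K.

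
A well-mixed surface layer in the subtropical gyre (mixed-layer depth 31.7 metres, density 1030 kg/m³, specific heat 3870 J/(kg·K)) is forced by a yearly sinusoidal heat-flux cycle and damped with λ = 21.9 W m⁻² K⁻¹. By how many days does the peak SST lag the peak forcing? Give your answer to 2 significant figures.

Areal heat capacity C = ρ c_p D = 1030 × 3870 × 31.7 = 1.26×10^8 J/(m^2 K).
ω = 2π / 3.15×10^7 s = 1.99×10^-7 s⁻¹.
Phase lag φ = arctan(Cω/λ) = arctan(25.2/21.9) = 0.855 rad.
Time lag = φ / ω = 0.855 / 1.99×10^-7 = 4.29×10^6 s = 49.7 days.

50 days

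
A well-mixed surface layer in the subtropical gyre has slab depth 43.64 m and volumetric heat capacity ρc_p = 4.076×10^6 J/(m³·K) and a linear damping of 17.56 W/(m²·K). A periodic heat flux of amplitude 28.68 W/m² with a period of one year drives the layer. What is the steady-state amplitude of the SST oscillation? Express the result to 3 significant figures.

0.725 K

Areal heat capacity C = ρc_p × D = 4.076×10^6 × 43.64 = 1.78×10^8 J m⁻² K⁻¹.
Angular frequency ω = 2π / T = 2π / 3.15×10^7 s = 1.99×10^-7 s⁻¹.
√((Cω)² + λ²) = √((35.4)² + 17.56²) = 39.6 W/(m²·K).
Amplitude A = F₀ / √((Cω)²+λ²) = 28.68 / 39.6 = 0.725 K.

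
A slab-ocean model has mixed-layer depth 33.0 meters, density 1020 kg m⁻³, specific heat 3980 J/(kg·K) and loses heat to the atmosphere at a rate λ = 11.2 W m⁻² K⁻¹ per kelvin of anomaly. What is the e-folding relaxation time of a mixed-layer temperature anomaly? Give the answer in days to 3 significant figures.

Areal heat capacity C = ρ c_p D = 1020 × 3980 × 33.0 = 1.34×10^8 J/(m²·K).
Relaxation time τ = C / λ = 1.34×10^8 / 11.2 = 1.20×10^7 s.
In days: 1.20×10^7 s / (86400 s/day) = 138 days.

138 days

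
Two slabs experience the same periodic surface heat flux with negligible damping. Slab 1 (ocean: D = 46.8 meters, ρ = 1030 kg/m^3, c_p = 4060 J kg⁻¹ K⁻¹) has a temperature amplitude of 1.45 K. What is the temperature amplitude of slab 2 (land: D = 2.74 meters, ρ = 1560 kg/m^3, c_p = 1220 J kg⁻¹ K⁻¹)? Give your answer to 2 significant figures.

54 K

C_ocean = 1.96×10^8 J/(m²·K); C_land = 5.21×10^6 J/(m²·K).
A ∝ 1/C ⇒ A_land = A_ocean × C_ocean/C_land = 1.45 × 37.5 = 54.4 K.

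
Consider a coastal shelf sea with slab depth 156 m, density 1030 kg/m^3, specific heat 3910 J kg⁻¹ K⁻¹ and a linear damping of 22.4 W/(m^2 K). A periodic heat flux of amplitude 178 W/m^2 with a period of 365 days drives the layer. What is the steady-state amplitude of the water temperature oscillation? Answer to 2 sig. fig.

1.4 K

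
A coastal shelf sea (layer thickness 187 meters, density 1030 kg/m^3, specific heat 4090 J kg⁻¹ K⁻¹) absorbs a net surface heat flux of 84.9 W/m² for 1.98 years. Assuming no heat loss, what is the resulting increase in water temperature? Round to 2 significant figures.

6.7 K

Areal heat capacity C = ρ c_p D = 1030 × 4090 × 187 = 7.88×10^8 J m⁻² K⁻¹.
Net heat input Q = F Δt = 84.9 × (1.98 years × 3.156×10^7 s/year) = 5.30×10^9 J/m².
ΔT = Q / C = 5.30×10^9 / 7.88×10^8 = 6.73 K.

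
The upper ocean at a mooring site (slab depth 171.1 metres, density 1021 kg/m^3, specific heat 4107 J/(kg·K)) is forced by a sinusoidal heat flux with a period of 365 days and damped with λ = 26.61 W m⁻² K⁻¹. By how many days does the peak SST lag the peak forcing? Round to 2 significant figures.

81 days

Areal heat capacity C = ρ c_p D = 1021 × 4107 × 171.1 = 7.17×10^8 J/(m²·K).
ω = 2π / 3.15×10^7 s = 1.99×10^-7 s⁻¹.
Phase lag φ = arctan(Cω/λ) = arctan(143/26.61) = 1.39 rad.
Time lag = φ / ω = 1.39 / 1.99×10^-7 = 6.96×10^6 s = 80.6 days.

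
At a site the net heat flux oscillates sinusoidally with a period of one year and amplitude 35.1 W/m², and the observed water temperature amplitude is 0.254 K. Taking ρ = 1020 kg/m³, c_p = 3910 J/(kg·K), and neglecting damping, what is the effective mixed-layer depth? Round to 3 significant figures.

174 m

ω = 2π / 3.15×10^7 s = 1.99×10^-7 s⁻¹.
Required C = F₀ / (A ω) = 35.1 / (0.254 × 1.99×10^-7) = 6.94×10^8 J/(m²·K).
D = C / (ρ c_p) = 6.94×10^8 / (1020 × 3910) = 174 m.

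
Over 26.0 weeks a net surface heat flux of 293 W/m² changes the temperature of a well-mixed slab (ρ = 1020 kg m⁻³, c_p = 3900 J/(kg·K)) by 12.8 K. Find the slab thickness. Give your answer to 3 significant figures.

Heat input Q = F Δt = 293 × 1.57×10^7 s = 4.61×10^9 J/m².
Required areal heat capacity C = Q / ΔT = 3.60×10^8 J/(m²·K).
Depth D = C / (ρ c_p) = 3.60×10^8 / (1020 × 3900) = 90.5 m.

90.5 m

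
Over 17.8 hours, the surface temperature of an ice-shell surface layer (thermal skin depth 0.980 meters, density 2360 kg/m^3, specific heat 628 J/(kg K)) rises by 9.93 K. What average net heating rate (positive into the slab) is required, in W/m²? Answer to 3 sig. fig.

Areal heat capacity C = ρ c_p D = 2360 × 628 × 0.980 = 1.45×10^6 J/(m^2 K).
Required heat per unit area: Q = C ΔT = 1.45×10^6 × 9.93 = 1.44×10^7 J/m².
Flux F = Q / Δt = 1.44×10^7 / 64100 s = 225 W/m².

225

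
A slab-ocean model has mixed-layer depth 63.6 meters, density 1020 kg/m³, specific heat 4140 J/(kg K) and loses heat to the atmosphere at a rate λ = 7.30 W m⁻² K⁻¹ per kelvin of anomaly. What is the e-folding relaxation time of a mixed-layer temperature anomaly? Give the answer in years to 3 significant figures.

1.17 years

Areal heat capacity C = ρ c_p D = 1020 × 4140 × 63.6 = 2.69×10^8 J m⁻² K⁻¹.
Relaxation time τ = C / λ = 2.69×10^8 / 7.30 = 3.68×10^7 s.
In years: 3.68×10^7 s / (3.156×10^7 s/year) = 1.17 years.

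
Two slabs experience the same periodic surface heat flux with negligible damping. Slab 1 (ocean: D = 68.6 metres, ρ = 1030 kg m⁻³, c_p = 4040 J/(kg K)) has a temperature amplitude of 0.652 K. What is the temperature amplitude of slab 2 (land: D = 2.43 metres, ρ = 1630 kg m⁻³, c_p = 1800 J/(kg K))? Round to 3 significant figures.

26.1 K

C_ocean = 2.85×10^8 J/(m²·K); C_land = 7.13×10^6 J/(m²·K).
A ∝ 1/C ⇒ A_land = A_ocean × C_ocean/C_land = 0.652 × 40.0 = 26.1 K.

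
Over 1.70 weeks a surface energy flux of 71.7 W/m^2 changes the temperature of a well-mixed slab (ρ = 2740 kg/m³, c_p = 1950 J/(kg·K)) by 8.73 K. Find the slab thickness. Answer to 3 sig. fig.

1.58 m

Heat input Q = F Δt = 71.7 × 1.03×10^6 s = 7.37×10^7 J/m².
Required areal heat capacity C = Q / ΔT = 8.44×10^6 J/(m²·K).
Depth D = C / (ρ c_p) = 8.44×10^6 / (2740 × 1950) = 1.58 m.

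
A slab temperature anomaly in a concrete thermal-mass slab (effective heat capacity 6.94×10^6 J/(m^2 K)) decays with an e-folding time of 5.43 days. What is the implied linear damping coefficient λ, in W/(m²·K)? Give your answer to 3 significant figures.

Areal heat capacity C = 6.94×10^6 J/(m^2 K) (given).
τ = 5.43 days = 4.69×10^5 s.
λ = C / τ = 6.94×10^6 / 4.69×10^5 = 14.8 W/(m²·K).

14.8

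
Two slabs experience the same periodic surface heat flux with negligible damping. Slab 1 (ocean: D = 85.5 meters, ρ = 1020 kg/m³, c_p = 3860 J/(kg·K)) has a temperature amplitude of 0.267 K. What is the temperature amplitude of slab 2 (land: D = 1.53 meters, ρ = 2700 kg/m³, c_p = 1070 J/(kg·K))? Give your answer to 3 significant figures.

20.3 K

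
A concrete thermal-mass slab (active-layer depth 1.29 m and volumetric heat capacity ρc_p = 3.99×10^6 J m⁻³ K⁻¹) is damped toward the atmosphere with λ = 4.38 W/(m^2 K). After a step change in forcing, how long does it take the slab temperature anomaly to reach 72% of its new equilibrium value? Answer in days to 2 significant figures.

Areal heat capacity C = ρc_p × D = 3.99×10^6 × 1.29 = 5.15×10^6 J/(m²·K).
τ = C / λ = 5.15×10^6 / 4.38 = 1.18×10^6 s.
Fraction reached: 1 − e^(−t/τ) = 0.72 ⇒ t = −τ ln(1 − 0.72) = τ × 1.27.
t = 1.50×10^6 s = 17.3 days.

17 days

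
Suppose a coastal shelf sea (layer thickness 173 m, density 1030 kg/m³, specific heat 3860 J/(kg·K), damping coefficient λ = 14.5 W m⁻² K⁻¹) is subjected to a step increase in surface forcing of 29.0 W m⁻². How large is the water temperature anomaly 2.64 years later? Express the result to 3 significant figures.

1.65 K

Areal heat capacity C = ρ c_p D = 1030 × 3860 × 173 = 6.88×10^8 J/(m²·K).
τ = C / λ = 6.88×10^8 / 14.5 = 4.74×10^7 s.
Equilibrium anomaly ΔT_eq = F / λ = 29.0 / 14.5 = 2.00 K.
t = 2.64 years = 8.33×10^7 s, so t/τ = 1.76.
ΔT(t) = ΔT_eq (1 − e^(−t/τ)) = 2.00 × (1 − e^−1.76) = 1.65 K.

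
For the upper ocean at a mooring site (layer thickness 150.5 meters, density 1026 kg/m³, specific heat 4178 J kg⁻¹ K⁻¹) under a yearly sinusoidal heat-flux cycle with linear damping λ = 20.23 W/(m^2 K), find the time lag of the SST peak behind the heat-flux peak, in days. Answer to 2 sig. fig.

82 days

Areal heat capacity C = ρ c_p D = 1026 × 4178 × 150.5 = 6.45×10^8 J m⁻² K⁻¹.
ω = 2π / 3.15×10^7 s = 1.99×10^-7 s⁻¹.
Phase lag φ = arctan(Cω/λ) = arctan(129/20.23) = 1.41 rad.
Time lag = φ / ω = 1.41 / 1.99×10^-7 = 7.10×10^6 s = 82.2 days.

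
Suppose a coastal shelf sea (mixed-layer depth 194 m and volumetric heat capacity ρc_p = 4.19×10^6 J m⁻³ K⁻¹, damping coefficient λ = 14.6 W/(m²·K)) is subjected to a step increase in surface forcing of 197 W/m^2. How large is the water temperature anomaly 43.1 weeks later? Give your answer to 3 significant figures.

Areal heat capacity C = ρc_p × D = 4.19×10^6 × 194 = 8.13×10^8 J m⁻² K⁻¹.
τ = C / λ = 8.13×10^8 / 14.6 = 5.57×10^7 s.
Equilibrium anomaly ΔT_eq = F / λ = 197 / 14.6 = 13.5 K.
t = 43.1 weeks = 2.61×10^7 s, so t/τ = 0.468.
ΔT(t) = ΔT_eq (1 − e^(−t/τ)) = 13.5 × (1 − e^−0.468) = 5.04 K.

5.04 K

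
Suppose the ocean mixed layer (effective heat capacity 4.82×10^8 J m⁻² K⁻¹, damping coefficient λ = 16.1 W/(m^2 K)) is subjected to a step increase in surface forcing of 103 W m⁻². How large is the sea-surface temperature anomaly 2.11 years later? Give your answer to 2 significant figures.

Areal heat capacity C = 4.82×10^8 J m⁻² K⁻¹ (given).
τ = C / λ = 4.82×10^8 / 16.1 = 2.99×10^7 s.
Equilibrium anomaly ΔT_eq = F / λ = 103 / 16.1 = 6.40 K.
t = 2.11 years = 6.66×10^7 s, so t/τ = 2.22.
ΔT(t) = ΔT_eq (1 − e^(−t/τ)) = 6.40 × (1 − e^−2.22) = 5.71 K.

5.7 K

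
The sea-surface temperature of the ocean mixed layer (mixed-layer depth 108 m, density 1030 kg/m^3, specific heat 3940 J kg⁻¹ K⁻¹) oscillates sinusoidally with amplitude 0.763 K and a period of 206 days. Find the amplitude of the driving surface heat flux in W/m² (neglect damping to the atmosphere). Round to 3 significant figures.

118

Areal heat capacity C = ρ c_p D = 1030 × 3940 × 108 = 4.38×10^8 J m⁻² K⁻¹.
ω = 2π / 1.78×10^7 s = 3.53×10^-7 s⁻¹.
Cω = 4.38×10^8 × 3.53×10^-7 = 155 W/(m²·K).
F₀ = A × Cω = 0.763 × 155 = 118 W/m².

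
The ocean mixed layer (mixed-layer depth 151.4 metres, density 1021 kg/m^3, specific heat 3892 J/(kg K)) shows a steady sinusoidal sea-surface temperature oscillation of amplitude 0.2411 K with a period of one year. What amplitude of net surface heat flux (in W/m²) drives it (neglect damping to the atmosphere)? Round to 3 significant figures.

Areal heat capacity C = ρ c_p D = 1021 × 3892 × 151.4 = 6.02×10^8 J m⁻² K⁻¹.
ω = 2π / 3.15×10^7 s = 1.99×10^-7 s⁻¹.
Cω = 6.02×10^8 × 1.99×10^-7 = 120 W/(m²·K).
F₀ = A × Cω = 0.2411 × 120 = 28.9 W/m².

28.9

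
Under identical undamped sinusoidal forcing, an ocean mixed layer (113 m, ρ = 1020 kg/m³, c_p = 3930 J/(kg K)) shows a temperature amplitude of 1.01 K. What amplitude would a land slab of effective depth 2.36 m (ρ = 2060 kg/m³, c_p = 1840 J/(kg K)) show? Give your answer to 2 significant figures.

51 K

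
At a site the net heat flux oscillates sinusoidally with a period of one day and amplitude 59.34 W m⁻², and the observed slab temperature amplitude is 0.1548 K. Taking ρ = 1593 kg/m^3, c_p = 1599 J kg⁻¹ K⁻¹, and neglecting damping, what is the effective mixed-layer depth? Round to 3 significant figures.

2.07 m

ω = 2π / 86400 s = 7.27×10^-5 s⁻¹.
Required C = F₀ / (A ω) = 59.34 / (0.1548 × 7.27×10^-5) = 5.27×10^6 J/(m²·K).
D = C / (ρ c_p) = 5.27×10^6 / (1593 × 1599) = 2.07 m.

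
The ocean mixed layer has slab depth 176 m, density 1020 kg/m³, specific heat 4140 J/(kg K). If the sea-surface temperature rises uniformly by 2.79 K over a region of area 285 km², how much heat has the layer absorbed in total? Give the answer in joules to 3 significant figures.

Areal heat capacity C = ρ c_p D = 1020 × 4140 × 176 = 7.43×10^8 J/(m^2 K).
Heat per unit area: q = C ΔT = 7.43×10^8 × 2.79 = 2.07×10^9 J/m².
Total heat: Q = q × A = 2.07×10^9 × (285 × 10⁶ m²) = 5.91×10^17 J.

5.91×10^17 J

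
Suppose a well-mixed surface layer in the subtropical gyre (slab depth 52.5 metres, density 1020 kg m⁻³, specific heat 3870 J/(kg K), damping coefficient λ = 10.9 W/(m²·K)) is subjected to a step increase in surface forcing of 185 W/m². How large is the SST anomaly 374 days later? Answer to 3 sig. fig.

Areal heat capacity C = ρ c_p D = 1020 × 3870 × 52.5 = 2.07×10^8 J/(m²·K).
τ = C / λ = 2.07×10^8 / 10.9 = 1.90×10^7 s.
Equilibrium anomaly ΔT_eq = F / λ = 185 / 10.9 = 17.0 K.
t = 374 days = 3.23×10^7 s, so t/τ = 1.70.
ΔT(t) = ΔT_eq (1 − e^(−t/τ)) = 17.0 × (1 − e^−1.70) = 13.9 K.

13.9 K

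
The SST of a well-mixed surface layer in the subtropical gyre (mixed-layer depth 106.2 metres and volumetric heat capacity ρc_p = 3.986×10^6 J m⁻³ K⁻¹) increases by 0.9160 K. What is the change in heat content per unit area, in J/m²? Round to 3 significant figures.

3.88×10^8

Areal heat capacity C = ρc_p × D = 3.986×10^6 × 106.2 = 4.23×10^8 J/(m^2 K).
ΔQ = C ΔT = 4.23×10^8 × 0.9160 = 3.88×10^8 J/m².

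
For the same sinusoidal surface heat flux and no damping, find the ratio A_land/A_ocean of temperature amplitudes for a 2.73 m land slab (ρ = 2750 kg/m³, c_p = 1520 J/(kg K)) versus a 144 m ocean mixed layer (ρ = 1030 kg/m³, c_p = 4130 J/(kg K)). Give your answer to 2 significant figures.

C_ocean = 1030 × 4130 × 144 = 6.13×10^8 J/(m²·K).
C_land = 2750 × 1520 × 2.73 = 1.14×10^7 J/(m²·K).
Undamped amplitude ∝ 1/C, so A_land/A_ocean = C_ocean/C_land = 53.7.

54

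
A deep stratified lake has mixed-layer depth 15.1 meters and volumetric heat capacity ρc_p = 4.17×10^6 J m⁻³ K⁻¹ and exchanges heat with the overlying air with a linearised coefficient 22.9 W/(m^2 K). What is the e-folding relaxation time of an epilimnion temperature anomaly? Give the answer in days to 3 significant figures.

31.8 days

Areal heat capacity C = ρc_p × D = 4.17×10^6 × 15.1 = 6.30×10^7 J/(m²·K).
Relaxation time τ = C / λ = 6.30×10^7 / 22.9 = 2.75×10^6 s.
In days: 2.75×10^6 s / (86400 s/day) = 31.8 days.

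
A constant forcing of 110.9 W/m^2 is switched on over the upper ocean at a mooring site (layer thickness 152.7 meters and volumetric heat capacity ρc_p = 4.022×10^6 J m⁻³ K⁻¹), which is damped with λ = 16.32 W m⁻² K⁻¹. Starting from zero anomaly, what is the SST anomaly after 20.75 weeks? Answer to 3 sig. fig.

1.93 K

Areal heat capacity C = ρc_p × D = 4.022×10^6 × 152.7 = 6.14×10^8 J/(m^2 K).
τ = C / λ = 6.14×10^8 / 16.32 = 3.76×10^7 s.
Equilibrium anomaly ΔT_eq = F / λ = 110.9 / 16.32 = 6.80 K.
t = 20.75 weeks = 1.25×10^7 s, so t/τ = 0.333.
ΔT(t) = ΔT_eq (1 − e^(−t/τ)) = 6.80 × (1 − e^−0.333) = 1.93 K.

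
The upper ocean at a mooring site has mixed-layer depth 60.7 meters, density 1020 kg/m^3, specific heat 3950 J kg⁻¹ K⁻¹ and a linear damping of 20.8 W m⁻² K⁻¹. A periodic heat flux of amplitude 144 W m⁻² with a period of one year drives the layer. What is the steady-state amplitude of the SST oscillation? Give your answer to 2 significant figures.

2.7 K

Areal heat capacity C = ρ c_p D = 1020 × 3950 × 60.7 = 2.45×10^8 J/(m^2 K).
Angular frequency ω = 2π / T = 2π / 3.15×10^7 s = 1.99×10^-7 s⁻¹.
√((Cω)² + λ²) = √((48.7)² + 20.8²) = 53.0 W/(m²·K).
Amplitude A = F₀ / √((Cω)²+λ²) = 144 / 53.0 = 2.72 K.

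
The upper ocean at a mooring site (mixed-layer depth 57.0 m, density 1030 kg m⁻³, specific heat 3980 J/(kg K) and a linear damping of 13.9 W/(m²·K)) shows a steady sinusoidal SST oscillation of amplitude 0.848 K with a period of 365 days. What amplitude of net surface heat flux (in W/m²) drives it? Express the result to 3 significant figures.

Areal heat capacity C = ρ c_p D = 1030 × 3980 × 57.0 = 2.34×10^8 J/(m^2 K).
ω = 2π / 3.15×10^7 s = 1.99×10^-7 s⁻¹.
√((Cω)² + λ²) = √((46.6)² + 13.9²) = 48.6 W/(m²·K).
F₀ = A × √((Cω)²+λ²) = 0.848 × 48.6 = 41.2 W/m².

41.2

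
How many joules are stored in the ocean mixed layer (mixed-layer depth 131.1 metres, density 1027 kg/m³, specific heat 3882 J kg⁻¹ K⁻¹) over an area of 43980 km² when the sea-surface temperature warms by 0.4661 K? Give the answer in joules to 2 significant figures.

1.1×10^19 J

Areal heat capacity C = ρ c_p D = 1027 × 3882 × 131.1 = 5.23×10^8 J m⁻² K⁻¹.
Heat per unit area: q = C ΔT = 5.23×10^8 × 0.4661 = 2.44×10^8 J/m².
Total heat: Q = q × A = 2.44×10^8 × (43980 × 10⁶ m²) = 1.07×10^19 J.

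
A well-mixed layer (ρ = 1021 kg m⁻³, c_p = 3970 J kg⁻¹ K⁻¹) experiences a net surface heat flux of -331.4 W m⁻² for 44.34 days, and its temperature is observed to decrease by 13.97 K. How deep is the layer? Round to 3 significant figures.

22.4 m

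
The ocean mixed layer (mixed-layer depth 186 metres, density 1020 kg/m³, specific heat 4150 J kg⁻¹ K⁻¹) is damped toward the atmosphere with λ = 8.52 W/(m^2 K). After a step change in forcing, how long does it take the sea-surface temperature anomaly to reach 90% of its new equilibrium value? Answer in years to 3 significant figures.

Areal heat capacity C = ρ c_p D = 1020 × 4150 × 186 = 7.87×10^8 J/(m^2 K).
τ = C / λ = 7.87×10^8 / 8.52 = 9.24×10^7 s.
Fraction reached: 1 − e^(−t/τ) = 0.90 ⇒ t = −τ ln(1 − 0.90) = τ × 2.30.
t = 2.13×10^8 s = 6.74 years.

6.74 years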